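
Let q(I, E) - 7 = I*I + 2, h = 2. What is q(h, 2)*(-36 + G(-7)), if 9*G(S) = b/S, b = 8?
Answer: -29588/63 ≈ -469.65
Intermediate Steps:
q(I, E) = 9 + I**2 (q(I, E) = 7 + (I*I + 2) = 7 + (I**2 + 2) = 7 + (2 + I**2) = 9 + I**2)
G(S) = 8/(9*S) (G(S) = (8/S)/9 = 8/(9*S))
q(h, 2)*(-36 + G(-7)) = (9 + 2**2)*(-36 + (8/9)/(-7)) = (9 + 4)*(-36 + (8/9)*(-1/7)) = 13*(-36 - 8/63) = 13*(-2276/63) = -29588/63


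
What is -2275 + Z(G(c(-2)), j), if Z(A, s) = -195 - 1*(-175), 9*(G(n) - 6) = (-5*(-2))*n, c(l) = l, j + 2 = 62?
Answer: -2295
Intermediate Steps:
j = 60 (j = -2 + 62 = 60)
G(n) = 6 + 10*n/9 (G(n) = 6 + ((-5*(-2))*n)/9 = 6 + (10*n)/9 = 6 + 10*n/9)
Z(A, s) = -20 (Z(A, s) = -195 + 175 = -20)
-2275 + Z(G(c(-2)), j) = -2275 - 20 = -2295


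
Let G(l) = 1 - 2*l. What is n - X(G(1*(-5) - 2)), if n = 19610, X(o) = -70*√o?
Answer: 19610 + 70*√15 ≈ 19881.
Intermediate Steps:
n - X(G(1*(-5) - 2)) = 19610 - (-70)*√(1 - 2*(1*(-5) - 2)) = 19610 - (-70)*√(1 - 2*(-5 - 2)) = 19610 - (-70)*√(1 - 2*(-7)) = 19610 - (-70)*√(1 + 14) = 19610 - (-70)*√15 = 19610 + 70*√15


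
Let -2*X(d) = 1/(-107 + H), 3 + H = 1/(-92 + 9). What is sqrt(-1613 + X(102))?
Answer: 3*I*sqrt(59770558114)/18262 ≈ 40.162*I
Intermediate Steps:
H = -250/83 (H = -3 + 1/(-92 + 9) = -3 + 1/(-83) = -3 - 1/83 = -250/83 ≈ -3.0120)
X(d) = 83/18262 (X(d) = -1/(2*(-107 - 250/83)) = -1/(2*(-9131/83)) = -1/2*(-83/9131) = 83/18262)
sqrt(-1613 + X(102)) = sqrt(-1613 + 83/18262) = sqrt(-29456523/18262) = 3*I*sqrt(59770558114)/18262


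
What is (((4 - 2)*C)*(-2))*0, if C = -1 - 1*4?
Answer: 0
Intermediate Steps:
C = -5 (C = -1 - 4 = -5)
(((4 - 2)*C)*(-2))*0 = (((4 - 2)*(-5))*(-2))*0 = ((2*(-5))*(-2))*0 = -10*(-2)*0 = 20*0 = 0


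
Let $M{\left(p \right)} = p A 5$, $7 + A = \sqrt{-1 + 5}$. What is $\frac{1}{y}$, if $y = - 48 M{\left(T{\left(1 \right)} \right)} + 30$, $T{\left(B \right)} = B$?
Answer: $\frac{1}{1230} \approx 0.00081301$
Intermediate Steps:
$A = -5$ ($A = -7 + \sqrt{-1 + 5} = -7 + \sqrt{4} = -7 + 2 = -5$)
$M{\left(p \right)} = - 25 p$ ($M{\left(p \right)} = p \left(-5\right) 5 = - 5 p 5 = - 25 p$)
$y = 1230$ ($y = - 48 \left(\left(-25\right) 1\right) + 30 = \left(-48\right) \left(-25\right) + 30 = 1200 + 30 = 1230$)
$\frac{1}{y} = \frac{1}{1230}$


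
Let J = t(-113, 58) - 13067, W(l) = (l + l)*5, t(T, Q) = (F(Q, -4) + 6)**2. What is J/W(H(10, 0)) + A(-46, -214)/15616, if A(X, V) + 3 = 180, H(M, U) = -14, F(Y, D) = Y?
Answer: 35028979/546560 ≈ 64.090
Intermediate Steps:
t(T, Q) = (6 + Q)**2 (t(T, Q) = (Q + 6)**2 = (6 + Q)**2)
A(X, V) = 177 (A(X, V) = -3 + 180 = 177)
W(l) = 10*l (W(l) = (2*l)*5 = 10*l)
J = -8971 (J = (6 + 58)**2 - 13067 = 64**2 - 13067 = 4096 - 13067 = -8971)
J/W(H(10, 0)) + A(-46, -214)/15616 = -8971/(10*(-14)) + 177/15616 = -8971/(-140) + 177*(1/15616) = -8971*(-1/140) + 177/15616 = 8971/140 + 177/15616 = 35028979/546560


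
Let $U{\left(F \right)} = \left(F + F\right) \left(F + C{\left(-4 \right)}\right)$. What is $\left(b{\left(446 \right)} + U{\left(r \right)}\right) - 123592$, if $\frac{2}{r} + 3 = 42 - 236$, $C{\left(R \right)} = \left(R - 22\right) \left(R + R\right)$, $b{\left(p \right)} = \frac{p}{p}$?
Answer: $- \frac{4796607015}{38809} \approx -1.236 \cdot 10^{5}$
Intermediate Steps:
$b{\left(p \right)} = 1$
$C{\left(R \right)} = 2 R \left(-22 + R\right)$ ($C{\left(R \right)} = \left(-22 + R\right) 2 R = 2 R \left(-22 + R\right)$)
$r = - \frac{2}{197}$ ($r = \frac{2}{-3 + \left(42 - 236\right)} = \frac{2}{-3 - 194} = \frac{2}{-197} = 2 \left(- \frac{1}{197}\right) = - \frac{2}{197} \approx -0.010152$)
$U{\left(F \right)} = 2 F \left(208 + F\right)$ ($U{\left(F \right)} = \left(F + F\right) \left(F + 2 \left(-4\right) \left(-22 - 4\right)\right) = 2 F \left(F + 2 \left(-4\right) \left(-26\right)\right) = 2 F \left(F + 208\right) = 2 F \left(208 + F\right)$)
$\left(b{\left(446 \right)} + U{\left(r \right)}\right) - 123592 = \left(1 + 2 \left(- \frac{2}{197}\right) \left(208 - \frac{2}{197}\right)\right) - 123592 = \left(1 + 2 \left(- \frac{2}{197}\right) \frac{40974}{197}\right) - 123592 = \left(1 - \frac{163896}{38809}\right) - 123592 = - \frac{125087}{38809} - 123592 = - \frac{4796607015}{38809}$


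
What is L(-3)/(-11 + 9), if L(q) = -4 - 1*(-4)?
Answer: 0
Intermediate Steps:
L(q) = 0 (L(q) = -4 + 4 = 0)
L(-3)/(-11 + 9) = 0/(-11 + 9) = 0/(-2) = 0*(-1/2) = 0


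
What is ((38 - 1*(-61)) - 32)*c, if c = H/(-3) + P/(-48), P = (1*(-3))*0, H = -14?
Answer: 938/3 ≈ 312.67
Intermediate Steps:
P = 0 (P = -3*0 = 0)
c = 14/3 (c = -14/(-3) + 0/(-48) = -14*(-⅓) + 0*(-1/48) = 14/3 + 0 = 14/3 ≈ 4.6667)
((38 - 1*(-61)) - 32)*c = ((38 - 1*(-61)) - 32)*(14/3) = ((38 + 61) - 32)*(14/3) = (99 - 32)*(14/3) = 67*(14/3) = 938/3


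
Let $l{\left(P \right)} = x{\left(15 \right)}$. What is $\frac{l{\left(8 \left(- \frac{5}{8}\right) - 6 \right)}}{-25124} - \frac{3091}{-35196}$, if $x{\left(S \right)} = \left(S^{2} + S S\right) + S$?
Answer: $\frac{3830759}{55266519} \approx 0.069314$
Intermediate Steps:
$x{\left(S \right)} = S + 2 S^{2}$ ($x{\left(S \right)} = \left(S^{2} + S^{2}\right) + S = 2 S^{2} + S = S + 2 S^{2}$)
$l{\left(P \right)} = 465$ ($l{\left(P \right)} = 15 \left(1 + 2 \cdot 15\right) = 15 \left(1 + 30\right) = 15 \cdot 31 = 465$)
$\frac{l{\left(8 \left(- \frac{5}{8}\right) - 6 \right)}}{-25124} - \frac{3091}{-35196} = \frac{465}{-25124} - \frac{3091}{-35196} = 465 \left(- \frac{1}{25124}\right) - - \frac{3091}{35196} = - \frac{465}{25124} + \frac{3091}{35196} = \frac{3830759}{55266519}$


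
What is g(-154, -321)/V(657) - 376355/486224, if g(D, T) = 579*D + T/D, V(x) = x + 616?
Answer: -177637928509/2508429616 ≈ -70.816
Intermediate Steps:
V(x) = 616 + x
g(D, T) = 579*D + T/D
g(-154, -321)/V(657) - 376355/486224 = (579*(-154) - 321/(-154))/(616 + 657) - 376355/486224 = (-89166 - 321*(-1/154))/1273 - 376355*1/486224 = (-89166 + 321/154)*(1/1273) - 376355/486224 = -13731243/154*1/1273 - 376355/486224 = -722697/10318 - 376355/486224 = -177637928509/2508429616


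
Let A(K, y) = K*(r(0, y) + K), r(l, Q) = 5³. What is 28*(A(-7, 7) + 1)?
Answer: -23100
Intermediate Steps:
r(l, Q) = 125
A(K, y) = K*(125 + K)
28*(A(-7, 7) + 1) = 28*(-7*(125 - 7) + 1) = 28*(-7*118 + 1) = 28*(-826 + 1) = 28*(-825) = -23100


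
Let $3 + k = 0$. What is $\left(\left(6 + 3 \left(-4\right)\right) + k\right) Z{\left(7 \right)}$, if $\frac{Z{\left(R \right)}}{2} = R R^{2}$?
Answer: $-6174$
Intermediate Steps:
$k = -3$ ($k = -3 + 0 = -3$)
$Z{\left(R \right)} = 2 R^{3}$ ($Z{\left(R \right)} = 2 R R^{2} = 2 R^{3}$)
$\left(\left(6 + 3 \left(-4\right)\right) + k\right) Z{\left(7 \right)} = \left(\left(6 + 3 \left(-4\right)\right) - 3\right) 2 \cdot 7^{3} = \left(\left(6 - 12\right) - 3\right) 2 \cdot 343 = \left(-6 - 3\right) 686 = \left(-9\right) 686 = -6174$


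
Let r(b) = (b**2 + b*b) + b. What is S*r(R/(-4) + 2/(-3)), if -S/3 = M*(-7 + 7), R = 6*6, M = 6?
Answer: 0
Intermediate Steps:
R = 36
r(b) = b + 2*b**2 (r(b) = (b**2 + b**2) + b = 2*b**2 + b = b + 2*b**2)
S = 0 (S = -18*(-7 + 7) = -18*0 = -3*0 = 0)
S*r(R/(-4) + 2/(-3)) = 0*((36/(-4) + 2/(-3))*(1 + 2*(36/(-4) + 2/(-3)))) = 0*((36*(-1/4) + 2*(-1/3))*(1 + 2*(36*(-1/4) + 2*(-1/3)))) = 0*((-9 - 2/3)*(1 + 2*(-9 - 2/3))) = 0*(-29*(1 + 2*(-29/3))/3) = 0*(-29*(1 - 58/3)/3) = 0*(-29/3*(-55/3)) = 0*(1595/9) = 0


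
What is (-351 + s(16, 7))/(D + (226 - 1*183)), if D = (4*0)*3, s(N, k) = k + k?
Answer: -337/43 ≈ -7.8372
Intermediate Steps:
s(N, k) = 2*k
D = 0 (D = 0*3 = 0)
(-351 + s(16, 7))/(D + (226 - 1*183)) = (-351 + 2*7)/(0 + (226 - 1*183)) = (-351 + 14)/(0 + (226 - 183)) = -337/(0 + 43) = -337/43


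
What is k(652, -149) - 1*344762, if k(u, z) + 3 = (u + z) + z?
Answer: -344411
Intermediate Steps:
k(u, z) = -3 + u + 2*z (k(u, z) = -3 + ((u + z) + z) = -3 + (u + 2*z) = -3 + u + 2*z)
k(652, -149) - 1*344762 = (-3 + 652 + 2*(-149)) - 1*344762 = (-3 + 652 - 298) - 344762 = 351 - 344762 = -344411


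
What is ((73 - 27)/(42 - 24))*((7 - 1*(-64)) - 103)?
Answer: -736/9 ≈ -81.778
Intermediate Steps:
((73 - 27)/(42 - 24))*((7 - 1*(-64)) - 103) = (46/18)*((7 + 64) - 103) = (46*(1/18))*(71 - 103) = (23/9)*(-32) = -736/9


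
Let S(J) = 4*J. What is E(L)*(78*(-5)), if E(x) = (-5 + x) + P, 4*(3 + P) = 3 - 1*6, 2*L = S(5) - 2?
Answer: -195/2 ≈ -97.500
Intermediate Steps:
L = 9 (L = (4*5 - 2)/2 = (20 - 2)/2 = (½)*18 = 9)
P = -15/4 (P = -3 + (3 - 1*6)/4 = -3 + (3 - 6)/4 = -3 + (¼)*(-3) = -3 - ¾ = -15/4 ≈ -3.7500)
E(x) = -35/4 + x (E(x) = (-5 + x) - 15/4 = -35/4 + x)
E(L)*(78*(-5)) = (-35/4 + 9)*(78*(-5)) = (¼)*(-390) = -195/2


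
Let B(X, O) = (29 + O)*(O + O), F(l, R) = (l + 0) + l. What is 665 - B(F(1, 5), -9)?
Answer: 1025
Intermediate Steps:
F(l, R) = 2*l (F(l, R) = l + l = 2*l)
B(X, O) = 2*O*(29 + O) (B(X, O) = (29 + O)*(2*O) = 2*O*(29 + O))
665 - B(F(1, 5), -9) = 665 - 2*(-9)*(29 - 9) = 665 - 2*(-9)*20 = 665 - 1*(-360) = 665 + 360 = 1025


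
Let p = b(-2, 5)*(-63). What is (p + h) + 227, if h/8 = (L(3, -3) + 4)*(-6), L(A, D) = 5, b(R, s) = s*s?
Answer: -1780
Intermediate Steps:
b(R, s) = s**2
p = -1575 (p = 5**2*(-63) = 25*(-63) = -1575)
h = -432 (h = 8*((5 + 4)*(-6)) = 8*(9*(-6)) = 8*(-54) = -432)
(p + h) + 227 = (-1575 - 432) + 227 = -2007 + 227 = -1780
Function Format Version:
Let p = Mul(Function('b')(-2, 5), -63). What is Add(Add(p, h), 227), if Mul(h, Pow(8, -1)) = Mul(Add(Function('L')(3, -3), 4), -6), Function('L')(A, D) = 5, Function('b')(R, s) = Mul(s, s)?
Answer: -1780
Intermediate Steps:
Function('b')(R, s) = Pow(s, 2)
p = -1575 (p = Mul(Pow(5, 2), -63) = Mul(25, -63) = -1575)
h = -432 (h = Mul(8, Mul(Add(5, 4), -6)) = Mul(8, Mul(9, -6)) = Mul(8, -54) = -432)
Add(Add(p, h), 227) = Add(Add(-1575, -432), 227) = Add(-2007, 227) = -1780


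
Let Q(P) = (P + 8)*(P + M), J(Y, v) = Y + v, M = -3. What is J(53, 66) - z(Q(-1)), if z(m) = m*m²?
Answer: 22071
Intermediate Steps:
Q(P) = (-3 + P)*(8 + P) (Q(P) = (P + 8)*(P - 3) = (8 + P)*(-3 + P) = (-3 + P)*(8 + P))
z(m) = m³
J(53, 66) - z(Q(-1)) = (53 + 66) - (-24 + (-1)² + 5*(-1))³ = 119 - (-24 + 1 - 5)³ = 119 - 1*(-28)³ = 119 - 1*(-21952) = 119 + 21952 = 22071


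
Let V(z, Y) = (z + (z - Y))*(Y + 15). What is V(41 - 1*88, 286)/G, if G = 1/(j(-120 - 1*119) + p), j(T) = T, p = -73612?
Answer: 8447077380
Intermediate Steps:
V(z, Y) = (15 + Y)*(-Y + 2*z) (V(z, Y) = (-Y + 2*z)*(15 + Y) = (15 + Y)*(-Y + 2*z))
G = -1/73851 (G = 1/((-120 - 1*119) - 73612) = 1/((-120 - 119) - 73612) = 1/(-239 - 73612) = 1/(-73851) = -1/73851 ≈ -1.3541e-5)
V(41 - 1*88, 286)/G = (-1*286² - 15*286 + 30*(41 - 1*88) + 2*286*(41 - 1*88))/(-1/73851) = (-1*81796 - 4290 + 30*(41 - 88) + 2*286*(41 - 88))*(-73851) = (-81796 - 4290 + 30*(-47) + 2*286*(-47))*(-73851) = (-81796 - 4290 - 1410 - 26884)*(-73851) = -114380*(-73851) = 8447077380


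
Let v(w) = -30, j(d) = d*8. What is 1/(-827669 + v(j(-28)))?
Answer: -1/827699 ≈ -1.2082e-6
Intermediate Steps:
j(d) = 8*d
1/(-827669 + v(j(-28))) = 1/(-827669 - 30) = 1/(-827699) = -1/827699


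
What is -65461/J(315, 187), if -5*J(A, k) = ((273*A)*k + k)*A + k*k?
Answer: 29755/460511759 ≈ 6.4613e-5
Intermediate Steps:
J(A, k) = -k²/5 - A*(k + 273*A*k)/5 (J(A, k) = -(((273*A)*k + k)*A + k*k)/5 = -((273*A*k + k)*A + k²)/5 = -((k + 273*A*k)*A + k²)/5 = -(A*(k + 273*A*k) + k²)/5 = -(k² + A*(k + 273*A*k))/5 = -k²/5 - A*(k + 273*A*k)/5)
-65461/J(315, 187) = -65461*(-5/(187*(315 + 187 + 273*315²))) = -65461*(-5/(187*(315 + 187 + 273*99225))) = -65461*(-5/(187*(315 + 187 + 27088425))) = -65461/((-⅕*187*27088927)) = -65461/(-5065629349/5) = -65461*(-5/5065629349) = 29755/460511759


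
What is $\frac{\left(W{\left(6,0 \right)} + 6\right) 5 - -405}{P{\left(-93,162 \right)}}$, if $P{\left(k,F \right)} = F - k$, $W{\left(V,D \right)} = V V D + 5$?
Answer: $\frac{92}{51} \approx 1.8039$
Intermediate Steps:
$W{\left(V,D \right)} = 5 + D V^{2}$ ($W{\left(V,D \right)} = V^{2} D + 5 = D V^{2} + 5 = 5 + D V^{2}$)
$\frac{\left(W{\left(6,0 \right)} + 6\right) 5 - -405}{P{\left(-93,162 \right)}} = \frac{\left(\left(5 + 0 \cdot 6^{2}\right) + 6\right) 5 - -405}{162 - -93} = \frac{\left(\left(5 + 0 \cdot 36\right) + 6\right) 5 + 405}{162 + 93} = \frac{\left(\left(5 + 0\right) + 6\right) 5 + 405}{255} = \left(\left(5 + 6\right) 5 + 405\right) \frac{1}{255} = \left(11 \cdot 5 + 405\right) \frac{1}{255} = \left(55 + 405\right) \frac{1}{255} = 460 \cdot \frac{1}{255} = \frac{92}{51}$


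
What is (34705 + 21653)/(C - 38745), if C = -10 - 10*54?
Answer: -56358/39295 ≈ -1.4342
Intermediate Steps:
C = -550 (C = -10 - 540 = -550)
(34705 + 21653)/(C - 38745) = (34705 + 21653)/(-550 - 38745) = 56358/(-39295) = 56358*(-1/39295) = -56358/39295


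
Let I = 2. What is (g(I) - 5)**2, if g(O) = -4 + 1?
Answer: 64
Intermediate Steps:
g(O) = -3
(g(I) - 5)**2 = (-3 - 5)**2 = (-8)**2 = 64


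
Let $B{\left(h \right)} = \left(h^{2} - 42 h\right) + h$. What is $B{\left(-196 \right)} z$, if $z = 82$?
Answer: $3809064$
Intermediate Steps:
$B{\left(h \right)} = h^{2} - 41 h$
$B{\left(-196 \right)} z = - 196 \left(-41 - 196\right) 82 = \left(-196\right) \left(-237\right) 82 = 46452 \cdot 82 = 3809064$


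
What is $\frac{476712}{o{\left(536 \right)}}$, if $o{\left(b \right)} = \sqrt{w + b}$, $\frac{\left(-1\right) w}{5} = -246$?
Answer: $\frac{238356 \sqrt{1766}}{883} \approx 11344.0$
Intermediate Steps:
$w = 1230$ ($w = \left(-5\right) \left(-246\right) = 1230$)
$o{\left(b \right)} = \sqrt{1230 + b}$
$\frac{476712}{o{\left(536 \right)}} = \frac{476712}{\sqrt{1230 + 536}} = \frac{476712}{\sqrt{1766}} = 476712 \frac{\sqrt{1766}}{1766} = \frac{238356 \sqrt{1766}}{883}$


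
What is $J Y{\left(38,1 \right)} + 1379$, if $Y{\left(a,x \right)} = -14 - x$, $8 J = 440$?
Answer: $554$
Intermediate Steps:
$J = 55$ ($J = \frac{1}{8} \cdot 440 = 55$)
$J Y{\left(38,1 \right)} + 1379 = 55 \left(-14 - 1\right) + 1379 = 55 \left(-15\right) + 1379 = -825 + 1379 = 554$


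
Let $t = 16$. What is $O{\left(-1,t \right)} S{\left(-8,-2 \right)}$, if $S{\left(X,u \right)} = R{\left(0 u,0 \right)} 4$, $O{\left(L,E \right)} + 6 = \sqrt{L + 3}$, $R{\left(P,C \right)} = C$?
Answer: $0$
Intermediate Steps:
$O{\left(L,E \right)} = -6 + \sqrt{3 + L}$ ($O{\left(L,E \right)} = -6 + \sqrt{L + 3} = -6 + \sqrt{3 + L}$)
$S{\left(X,u \right)} = 0$ ($S{\left(X,u \right)} = 0 \cdot 4 = 0$)
$O{\left(-1,t \right)} S{\left(-8,-2 \right)} = \left(-6 + \sqrt{3 - 1}\right) 0 = \left(-6 + \sqrt{2}\right) 0 = 0$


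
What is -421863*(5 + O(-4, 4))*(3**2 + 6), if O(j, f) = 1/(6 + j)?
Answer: -69607395/2 ≈ -3.4804e+7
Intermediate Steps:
-421863*(5 + O(-4, 4))*(3**2 + 6) = -421863*(5 + 1/(6 - 4))*(3**2 + 6) = -421863*(5 + 1/2)*(9 + 6) = -421863*(5 + 1/2)*15 = -4640493*15/2 = -421863*165/2 = -69607395/2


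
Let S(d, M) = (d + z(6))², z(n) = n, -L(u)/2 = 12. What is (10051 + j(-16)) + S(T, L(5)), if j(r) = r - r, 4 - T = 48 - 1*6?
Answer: 11075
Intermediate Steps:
L(u) = -24 (L(u) = -2*12 = -24)
T = -38 (T = 4 - (48 - 1*6) = 4 - (48 - 6) = 4 - 1*42 = 4 - 42 = -38)
S(d, M) = (6 + d)² (S(d, M) = (d + 6)² = (6 + d)²)
j(r) = 0
(10051 + j(-16)) + S(T, L(5)) = (10051 + 0) + (6 - 38)² = 10051 + (-32)² = 10051 + 1024 = 11075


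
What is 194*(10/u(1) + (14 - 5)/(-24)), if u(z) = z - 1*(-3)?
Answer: 1649/4 ≈ 412.25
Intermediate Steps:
u(z) = 3 + z (u(z) = z + 3 = 3 + z)
194*(10/u(1) + (14 - 5)/(-24)) = 194*(10/(3 + 1) + (14 - 5)/(-24)) = 194*(10/4 + 9*(-1/24)) = 194*(10*(¼) - 3/8) = 194*(5/2 - 3/8) = 194*(17/8) = 1649/4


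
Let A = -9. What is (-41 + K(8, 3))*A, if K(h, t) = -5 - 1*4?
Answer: 450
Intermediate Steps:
K(h, t) = -9 (K(h, t) = -5 - 4 = -9)
(-41 + K(8, 3))*A = (-41 - 9)*(-9) = -50*(-9) = 450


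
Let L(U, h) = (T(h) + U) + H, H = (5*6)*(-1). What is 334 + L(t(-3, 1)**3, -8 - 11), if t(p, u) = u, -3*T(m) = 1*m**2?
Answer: 554/3 ≈ 184.67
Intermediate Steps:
T(m) = -m**2/3
H = -30 (H = 30*(-1) = -30)
L(U, h) = -30 + U - h**2/3 (L(U, h) = (-h**2/3 + U) - 30 = (U - h**2/3) - 30 = -30 + U - h**2/3)
334 + L(t(-3, 1)**3, -8 - 11) = 334 + (-30 + 1**3 - (-8 - 11)**2/3) = 334 + (-30 + 1 - 1/3*(-19)**2) = 334 + (-30 + 1 - 1/3*361) = 334 + (-30 + 1 - 361/3) = 334 - 448/3 = 554/3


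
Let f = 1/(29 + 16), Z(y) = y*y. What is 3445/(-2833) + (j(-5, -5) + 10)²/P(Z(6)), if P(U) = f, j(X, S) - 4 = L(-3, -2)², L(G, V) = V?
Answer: 41301695/2833 ≈ 14579.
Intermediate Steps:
j(X, S) = 8 (j(X, S) = 4 + (-2)² = 4 + 4 = 8)
Z(y) = y²
f = 1/45 ≈ 0.022222
P(U) = 1/45
3445/(-2833) + (j(-5, -5) + 10)²/P(Z(6)) = 3445/(-2833) + (8 + 10)²/(1/45) = 3445*(-1/2833) + 18²*45 = -3445/2833 + 324*45 = -3445/2833 + 14580 = 41301695/2833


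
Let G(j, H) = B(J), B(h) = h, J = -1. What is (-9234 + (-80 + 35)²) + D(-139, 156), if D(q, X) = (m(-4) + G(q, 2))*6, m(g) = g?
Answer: -7239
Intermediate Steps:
G(j, H) = -1
D(q, X) = -30 (D(q, X) = (-4 - 1)*6 = -5*6 = -30)
(-9234 + (-80 + 35)²) + D(-139, 156) = (-9234 + (-80 + 35)²) - 30 = (-9234 + (-45)²) - 30 = (-9234 + 2025) - 30 = -7209 - 30 = -7239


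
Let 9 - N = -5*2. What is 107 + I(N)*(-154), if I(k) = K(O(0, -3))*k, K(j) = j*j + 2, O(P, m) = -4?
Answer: -52561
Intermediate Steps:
N = 19 (N = 9 - (-5)*2 = 9 - 1*(-10) = 9 + 10 = 19)
K(j) = 2 + j² (K(j) = j² + 2 = 2 + j²)
I(k) = 18*k (I(k) = (2 + (-4)²)*k = (2 + 16)*k = 18*k)
107 + I(N)*(-154) = 107 + (18*19)*(-154) = 107 + 342*(-154) = 107 - 52668 = -52561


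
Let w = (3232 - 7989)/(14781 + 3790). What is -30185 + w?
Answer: -560570392/18571 ≈ -30185.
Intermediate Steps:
w = -4757/18571 ≈ -0.25615
-30185 + w = -30185 - 4757/18571 = -560570392/18571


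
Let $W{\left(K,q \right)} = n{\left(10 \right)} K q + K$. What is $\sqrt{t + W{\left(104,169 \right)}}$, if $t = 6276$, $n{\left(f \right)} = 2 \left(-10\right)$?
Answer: $2 i \sqrt{86285} \approx 587.49 i$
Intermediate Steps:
$n{\left(f \right)} = -20$
$W{\left(K,q \right)} = K - 20 K q$ ($W{\left(K,q \right)} = - 20 K q + K = K - 20 K q$)
$\sqrt{t + W{\left(104,169 \right)}} = \sqrt{6276 + 104 \left(1 - 3380\right)} = \sqrt{6276 + 104 \left(-3379\right)} = \sqrt{6276 - 351416} = \sqrt{-345140} = 2 i \sqrt{86285}$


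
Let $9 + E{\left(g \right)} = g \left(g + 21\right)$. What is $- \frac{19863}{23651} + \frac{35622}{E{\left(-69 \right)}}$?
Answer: $\frac{86320937}{8679917} \approx 9.9449$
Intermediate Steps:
$E{\left(g \right)} = -9 + g \left(21 + g\right)$ ($E{\left(g \right)} = -9 + g \left(g + 21\right) = -9 + g \left(21 + g\right)$)
$- \frac{19863}{23651} + \frac{35622}{E{\left(-69 \right)}} = - \frac{19863}{23651} + \frac{35622}{-9 + \left(-69\right)^{2} + 21 \left(-69\right)} = \left(-19863\right) \frac{1}{23651} + \frac{35622}{-9 + 4761 - 1449} = - \frac{19863}{23651} + \frac{35622}{3303} = - \frac{19863}{23651} + 35622 \cdot \frac{1}{3303} = - \frac{19863}{23651} + \frac{3958}{367} = \frac{86320937}{8679917}$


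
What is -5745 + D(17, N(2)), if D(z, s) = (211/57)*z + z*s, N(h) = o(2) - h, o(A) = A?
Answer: -323878/57 ≈ -5682.1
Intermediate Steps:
N(h) = 2 - h
D(z, s) = 211*z/57 + s*z (D(z, s) = (211*(1/57))*z + s*z = 211*z/57 + s*z)
-5745 + D(17, N(2)) = -5745 + (1/57)*17*(211 + 57*(2 - 1*2)) = -5745 + (1/57)*17*(211 + 57*(2 - 2)) = -5745 + (1/57)*17*(211 + 57*0) = -5745 + (1/57)*17*(211 + 0) = -5745 + (1/57)*17*211 = -5745 + 3587/57 = -323878/57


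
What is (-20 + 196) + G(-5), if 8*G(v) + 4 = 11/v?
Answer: 7009/40 ≈ 175.23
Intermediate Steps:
G(v) = -1/2 + 11/(8*v) (G(v) = -1/2 + (11/v)/8 = -1/2 + 11/(8*v))
(-20 + 196) + G(-5) = (-20 + 196) + (1/8)*(11 - 4*(-5))/(-5) = 176 + (1/8)*(-1/5)*(11 + 20) = 176 + (1/8)*(-1/5)*31 = 176 - 31/40 = 7009/40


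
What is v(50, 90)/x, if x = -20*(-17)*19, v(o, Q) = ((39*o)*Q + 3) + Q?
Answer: 10329/380 ≈ 27.182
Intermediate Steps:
v(o, Q) = 3 + Q + 39*Q*o (v(o, Q) = (39*Q*o + 3) + Q = (3 + 39*Q*o) + Q = 3 + Q + 39*Q*o)
x = 6460 (x = 340*19 = 6460)
v(50, 90)/x = (3 + 90 + 39*90*50)/6460 = (3 + 90 + 175500)*(1/6460) = 175593*(1/6460) = 10329/380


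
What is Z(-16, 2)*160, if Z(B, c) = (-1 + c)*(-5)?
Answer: -800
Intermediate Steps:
Z(B, c) = 5 - 5*c
Z(-16, 2)*160 = (5 - 5*2)*160 = (5 - 10)*160 = -5*160 = -800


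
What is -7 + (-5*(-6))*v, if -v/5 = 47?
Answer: -7057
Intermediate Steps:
v = -235 (v = -5*47 = -235)
-7 + (-5*(-6))*v = -7 - 5*(-6)*(-235) = -7 + 30*(-235) = -7 - 7050 = -7057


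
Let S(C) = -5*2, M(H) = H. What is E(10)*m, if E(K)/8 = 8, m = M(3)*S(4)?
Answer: -1920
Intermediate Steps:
S(C) = -10
m = -30 (m = 3*(-10) = -30)
E(K) = 64 (E(K) = 8*8 = 64)
E(10)*m = 64*(-30) = -1920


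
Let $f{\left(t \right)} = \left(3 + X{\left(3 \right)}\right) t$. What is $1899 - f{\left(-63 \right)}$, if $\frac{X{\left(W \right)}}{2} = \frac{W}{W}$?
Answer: $2214$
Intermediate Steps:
$X{\left(W \right)} = 2$ ($X{\left(W \right)} = 2 \frac{W}{W} = 2 \cdot 1 = 2$)
$f{\left(t \right)} = 5 t$ ($f{\left(t \right)} = \left(3 + 2\right) t = 5 t$)
$1899 - f{\left(-63 \right)} = 1899 - 5 \left(-63\right) = 1899 - -315 = 1899 + 315 = 2214$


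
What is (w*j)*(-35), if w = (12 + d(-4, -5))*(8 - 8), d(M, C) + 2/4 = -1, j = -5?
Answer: 0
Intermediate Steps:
d(M, C) = -3/2 (d(M, C) = -½ - 1 = -3/2)
w = 0 (w = (12 - 3/2)*(8 - 8) = (21/2)*0 = 0)
(w*j)*(-35) = (0*(-5))*(-35) = 0*(-35) = 0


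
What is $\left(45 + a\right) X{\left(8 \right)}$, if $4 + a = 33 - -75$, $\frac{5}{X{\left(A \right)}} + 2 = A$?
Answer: $\frac{745}{6} \approx 124.17$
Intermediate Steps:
$X{\left(A \right)} = \frac{5}{-2 + A}$
$a = 104$ ($a = -4 + \left(33 - -75\right) = -4 + \left(33 + 75\right) = -4 + 108 = 104$)
$\left(45 + a\right) X{\left(8 \right)} = \left(45 + 104\right) \frac{5}{-2 + 8} = 149 \cdot \frac{5}{6} = \frac{745}{6}$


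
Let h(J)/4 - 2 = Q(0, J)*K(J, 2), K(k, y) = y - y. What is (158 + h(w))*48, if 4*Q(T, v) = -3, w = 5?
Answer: 7968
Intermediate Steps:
Q(T, v) = -¾ (Q(T, v) = (¼)*(-3) = -¾)
K(k, y) = 0
h(J) = 8 (h(J) = 8 + 4*(-¾*0) = 8 + 4*0 = 8 + 0 = 8)
(158 + h(w))*48 = (158 + 8)*48 = 166*48 = 7968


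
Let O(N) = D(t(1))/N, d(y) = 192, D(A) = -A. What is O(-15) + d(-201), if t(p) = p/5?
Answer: 14401/75 ≈ 192.01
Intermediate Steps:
t(p) = p/5 (t(p) = p*(1/5) = p/5)
O(N) = -1/(5*N) (O(N) = (-1/5)/N = (-1*1/5)/N = -1/(5*N))
O(-15) + d(-201) = -1/5/(-15) + 192 = -1/5*(-1/15) + 192 = 1/75 + 192 = 14401/75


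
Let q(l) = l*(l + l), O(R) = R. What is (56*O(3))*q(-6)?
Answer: 12096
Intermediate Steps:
q(l) = 2*l**2 (q(l) = l*(2*l) = 2*l**2)
(56*O(3))*q(-6) = (56*3)*(2*(-6)**2) = 168*(2*36) = 168*72 = 12096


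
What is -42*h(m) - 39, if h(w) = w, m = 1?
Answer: -81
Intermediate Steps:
-42*h(m) - 39 = -42*1 - 39 = -42 - 39 = -81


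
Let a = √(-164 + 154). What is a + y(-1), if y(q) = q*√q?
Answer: I*(-1 + √10) ≈ 2.1623*I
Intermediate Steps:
a = I*√10 (a = √(-10) = I*√10 ≈ 3.1623*I)
y(q) = q^(3/2)
a + y(-1) = I*√10 + (-1)^(3/2) = I*√10 - I = -I + I*√10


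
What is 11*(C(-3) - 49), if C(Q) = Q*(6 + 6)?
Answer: -935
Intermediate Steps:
C(Q) = 12*Q (C(Q) = Q*12 = 12*Q)
11*(C(-3) - 49) = 11*(12*(-3) - 49) = 11*(-36 - 49) = 11*(-85) = -935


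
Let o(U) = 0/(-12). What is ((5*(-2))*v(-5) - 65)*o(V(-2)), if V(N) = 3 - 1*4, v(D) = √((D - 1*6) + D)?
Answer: 0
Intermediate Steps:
v(D) = √(-6 + 2*D) (v(D) = √((D - 6) + D) = √((-6 + D) + D) = √(-6 + 2*D))
V(N) = -1 (V(N) = 3 - 4 = -1)
o(U) = 0 (o(U) = 0*(-1/12) = 0)
((5*(-2))*v(-5) - 65)*o(V(-2)) = ((5*(-2))*√(-6 + 2*(-5)) - 65)*0 = (-10*√(-6 - 10) - 65)*0 = (-40*I - 65)*0 = (-65 - 40*I)*0 = 0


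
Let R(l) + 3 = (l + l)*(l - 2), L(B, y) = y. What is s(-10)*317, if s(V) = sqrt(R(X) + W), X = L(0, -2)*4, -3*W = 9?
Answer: 317*sqrt(154) ≈ 3933.9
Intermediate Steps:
W = -3 (W = -1/3*9 = -3)
X = -8 (X = -2*4 = -8)
R(l) = -3 + 2*l*(-2 + l) (R(l) = -3 + (l + l)*(l - 2) = -3 + (2*l)*(-2 + l) = -3 + 2*l*(-2 + l))
s(V) = sqrt(154) (s(V) = sqrt((-3 - 4*(-8) + 2*(-8)**2) - 3) = sqrt((-3 + 32 + 2*64) - 3) = sqrt((-3 + 32 + 128) - 3) = sqrt(157 - 3) = sqrt(154))
s(-10)*317 = sqrt(154)*317 = 317*sqrt(154)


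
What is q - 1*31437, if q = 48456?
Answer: 17019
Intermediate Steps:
q - 1*31437 = 48456 - 1*31437 = 48456 - 31437 = 17019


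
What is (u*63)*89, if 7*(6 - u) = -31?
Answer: 58473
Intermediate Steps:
u = 73/7 (u = 6 - ⅐*(-31) = 6 + 31/7 = 73/7 ≈ 10.429)
(u*63)*89 = ((73/7)*63)*89 = 657*89 = 58473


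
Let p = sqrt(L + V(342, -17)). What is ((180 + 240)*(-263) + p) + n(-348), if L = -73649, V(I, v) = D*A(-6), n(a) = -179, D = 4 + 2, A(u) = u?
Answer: -110639 + I*sqrt(73685) ≈ -1.1064e+5 + 271.45*I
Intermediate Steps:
D = 6
V(I, v) = -36 (V(I, v) = 6*(-6) = -36)
p = I*sqrt(73685) (p = sqrt(-73649 - 36) = sqrt(-73685) = I*sqrt(73685) ≈ 271.45*I)
((180 + 240)*(-263) + p) + n(-348) = ((180 + 240)*(-263) + I*sqrt(73685)) - 179 = (420*(-263) + I*sqrt(73685)) - 179 = (-110460 + I*sqrt(73685)) - 179 = -110639 + I*sqrt(73685)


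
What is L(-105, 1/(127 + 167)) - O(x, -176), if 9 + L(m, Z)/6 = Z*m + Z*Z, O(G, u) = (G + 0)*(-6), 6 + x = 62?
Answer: 4031623/14406 ≈ 279.86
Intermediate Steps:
x = 56 (x = -6 + 62 = 56)
O(G, u) = -6*G (O(G, u) = G*(-6) = -6*G)
L(m, Z) = -54 + 6*Z**2 + 6*Z*m (L(m, Z) = -54 + 6*(Z*m + Z*Z) = -54 + 6*(Z*m + Z**2) = -54 + 6*(Z**2 + Z*m) = -54 + (6*Z**2 + 6*Z*m) = -54 + 6*Z**2 + 6*Z*m)
L(-105, 1/(127 + 167)) - O(x, -176) = (-54 + 6*(1/(127 + 167))**2 + 6*(-105)/(127 + 167)) - (-6)*56 = (-54 + 6*(1/294)**2 + 6*(-105)/294) - 1*(-336) = (-54 + 6*(1/294)**2 + 6*(1/294)*(-105)) + 336 = (-54 + 6*(1/86436) - 15/7) + 336 = (-54 + 1/14406 - 15/7) + 336 = -808793/14406 + 336 = 4031623/14406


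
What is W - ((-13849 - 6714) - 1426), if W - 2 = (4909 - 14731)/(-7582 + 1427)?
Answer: 135364427/6155 ≈ 21993.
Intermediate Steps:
W = 22132/6155 (W = 2 + (4909 - 14731)/(-7582 + 1427) = 2 - 9822/(-6155) = 2 - 9822*(-1/6155) = 2 + 9822/6155 = 22132/6155 ≈ 3.5958)
W - ((-13849 - 6714) - 1426) = 22132/6155 - ((-13849 - 6714) - 1426) = 22132/6155 - (-20563 - 1426) = 22132/6155 - 1*(-21989) = 22132/6155 + 21989 = 135364427/6155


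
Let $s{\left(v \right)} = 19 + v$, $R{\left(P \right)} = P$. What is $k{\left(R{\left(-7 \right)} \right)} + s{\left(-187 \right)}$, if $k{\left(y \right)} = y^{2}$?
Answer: $-119$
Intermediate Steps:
$k{\left(R{\left(-7 \right)} \right)} + s{\left(-187 \right)} = \left(-7\right)^{2} + \left(19 - 187\right) = 49 - 168 = -119$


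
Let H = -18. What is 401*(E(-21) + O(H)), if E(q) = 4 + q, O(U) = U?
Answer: -14035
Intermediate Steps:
401*(E(-21) + O(H)) = 401*((4 - 21) - 18) = 401*(-17 - 18) = 401*(-35) = -14035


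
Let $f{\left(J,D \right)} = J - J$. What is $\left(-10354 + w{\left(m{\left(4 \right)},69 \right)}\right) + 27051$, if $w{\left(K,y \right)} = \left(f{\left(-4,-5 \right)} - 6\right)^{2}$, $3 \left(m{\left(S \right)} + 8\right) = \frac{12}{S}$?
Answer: $16733$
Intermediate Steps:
$f{\left(J,D \right)} = 0$
$m{\left(S \right)} = -8 + \frac{4}{S}$ ($m{\left(S \right)} = -8 + \frac{12 \frac{1}{S}}{3} = -8 + \frac{4}{S}$)
$w{\left(K,y \right)} = 36$ ($w{\left(K,y \right)} = \left(0 - 6\right)^{2} = \left(-6\right)^{2} = 36$)
$\left(-10354 + w{\left(m{\left(4 \right)},69 \right)}\right) + 27051 = \left(-10354 + 36\right) + 27051 = -10318 + 27051 = 16733$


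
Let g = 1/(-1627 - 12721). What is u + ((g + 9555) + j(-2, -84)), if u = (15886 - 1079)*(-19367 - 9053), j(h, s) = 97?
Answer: -6037714272225/14348 ≈ -4.2081e+8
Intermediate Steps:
g = -1/14348 (g = 1/(-14348) = -1/14348 ≈ -6.9696e-5)
u = -420814940 (u = 14807*(-28420) = -420814940)
u + ((g + 9555) + j(-2, -84)) = -420814940 + ((-1/14348 + 9555) + 97) = -420814940 + (137095139/14348 + 97) = -420814940 + 138486895/14348 = -6037714272225/14348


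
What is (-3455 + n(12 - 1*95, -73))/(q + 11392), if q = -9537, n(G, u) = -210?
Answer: -733/371 ≈ -1.9757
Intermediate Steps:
(-3455 + n(12 - 1*95, -73))/(q + 11392) = (-3455 - 210)/(-9537 + 11392) = -3665/1855 = -3665*1/1855 = -733/371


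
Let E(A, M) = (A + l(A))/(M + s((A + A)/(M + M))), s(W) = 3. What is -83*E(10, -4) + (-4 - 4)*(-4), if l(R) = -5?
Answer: 447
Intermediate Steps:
E(A, M) = (-5 + A)/(3 + M) (E(A, M) = (A - 5)/(M + 3) = (-5 + A)/(3 + M))
-83*E(10, -4) + (-4 - 4)*(-4) = -83*(-5 + 10)/(3 - 4) + (-4 - 4)*(-4) = -83*5/(-1) - 8*(-4) = -(-83)*5 + 32 = -83*(-5) + 32 = 415 + 32 = 447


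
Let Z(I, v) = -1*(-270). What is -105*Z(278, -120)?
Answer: -28350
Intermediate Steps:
Z(I, v) = 270
-105*Z(278, -120) = -105*270 = -28350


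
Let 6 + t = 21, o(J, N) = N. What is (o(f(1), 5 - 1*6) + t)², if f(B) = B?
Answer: 196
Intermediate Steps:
t = 15 (t = -6 + 21 = 15)
(o(f(1), 5 - 1*6) + t)² = ((5 - 1*6) + 15)² = ((5 - 6) + 15)² = (-1 + 15)² = 14² = 196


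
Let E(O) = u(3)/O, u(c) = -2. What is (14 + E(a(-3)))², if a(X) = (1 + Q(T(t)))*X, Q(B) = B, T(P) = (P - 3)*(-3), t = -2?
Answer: 113569/576 ≈ 197.17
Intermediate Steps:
T(P) = 9 - 3*P (T(P) = (-3 + P)*(-3) = 9 - 3*P)
a(X) = 16*X (a(X) = (1 + (9 - 3*(-2)))*X = (1 + (9 + 6))*X = (1 + 15)*X = 16*X)
E(O) = -2/O
(14 + E(a(-3)))² = (14 - 2/(16*(-3)))² = (14 - 2/(-48))² = (14 - 2*(-1/48))² = (14 + 1/24)² = (337/24)² = 113569/576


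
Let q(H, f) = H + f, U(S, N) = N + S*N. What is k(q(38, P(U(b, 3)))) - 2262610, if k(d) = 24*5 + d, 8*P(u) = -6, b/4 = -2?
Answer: -9049811/4 ≈ -2.2625e+6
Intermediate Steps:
b = -8 (b = 4*(-2) = -8)
U(S, N) = N + N*S
P(u) = -3/4 (P(u) = (1/8)*(-6) = -3/4)
k(d) = 120 + d
k(q(38, P(U(b, 3)))) - 2262610 = (120 + (38 - 3/4)) - 2262610 = (120 + 149/4) - 2262610 = 629/4 - 2262610 = -9049811/4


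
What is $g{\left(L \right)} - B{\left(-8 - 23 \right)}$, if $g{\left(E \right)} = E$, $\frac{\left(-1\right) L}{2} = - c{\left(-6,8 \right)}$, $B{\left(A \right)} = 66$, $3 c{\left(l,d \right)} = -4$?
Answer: $- \frac{206}{3} \approx -68.667$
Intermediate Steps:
$c{\left(l,d \right)} = - \frac{4}{3}$ ($c{\left(l,d \right)} = \frac{1}{3} \left(-4\right) = - \frac{4}{3}$)
$L = - \frac{8}{3}$ ($L = - 2 \left(\left(-1\right) \left(- \frac{4}{3}\right)\right) = \left(-2\right) \frac{4}{3} = - \frac{8}{3} \approx -2.6667$)
$g{\left(L \right)} - B{\left(-8 - 23 \right)} = - \frac{8}{3} - 66 = - \frac{206}{3}$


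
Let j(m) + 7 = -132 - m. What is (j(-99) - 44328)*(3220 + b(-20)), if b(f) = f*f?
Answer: -160612160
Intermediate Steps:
b(f) = f**2
j(m) = -139 - m (j(m) = -7 + (-132 - m) = -139 - m)
(j(-99) - 44328)*(3220 + b(-20)) = ((-139 - 1*(-99)) - 44328)*(3220 + (-20)**2) = ((-139 + 99) - 44328)*(3220 + 400) = (-40 - 44328)*3620 = -44368*3620 = -160612160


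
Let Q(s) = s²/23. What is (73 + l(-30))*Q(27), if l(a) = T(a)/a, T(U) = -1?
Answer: 532413/230 ≈ 2314.8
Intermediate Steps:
l(a) = -1/a
Q(s) = s²/23 (Q(s) = s²*(1/23) = s²/23)
(73 + l(-30))*Q(27) = (73 - 1/(-30))*((1/23)*27²) = (73 - 1*(-1/30))*((1/23)*729) = (73 + 1/30)*(729/23) = (2191/30)*(729/23) = 532413/230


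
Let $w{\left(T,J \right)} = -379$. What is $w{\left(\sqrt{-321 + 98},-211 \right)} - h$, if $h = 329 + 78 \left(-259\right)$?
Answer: $19494$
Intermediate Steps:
$h = -19873$ ($h = 329 - 20202 = -19873$)
$w{\left(\sqrt{-321 + 98},-211 \right)} - h = -379 - -19873 = -379 + 19873 = 19494$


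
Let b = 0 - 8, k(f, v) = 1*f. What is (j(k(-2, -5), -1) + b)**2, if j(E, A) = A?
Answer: 81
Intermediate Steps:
k(f, v) = f
b = -8
(j(k(-2, -5), -1) + b)**2 = (-1 - 8)**2 = (-9)**2 = 81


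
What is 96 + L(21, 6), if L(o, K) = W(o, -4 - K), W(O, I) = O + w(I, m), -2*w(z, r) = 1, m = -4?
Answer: 233/2 ≈ 116.50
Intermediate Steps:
w(z, r) = -½ (w(z, r) = -½*1 = -½)
W(O, I) = -½ + O (W(O, I) = O - ½ = -½ + O)
L(o, K) = -½ + o
96 + L(21, 6) = 96 + (-½ + 21) = 96 + 41/2 = 233/2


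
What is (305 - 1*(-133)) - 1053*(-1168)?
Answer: 1230342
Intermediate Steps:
(305 - 1*(-133)) - 1053*(-1168) = (305 + 133) + 1229904 = 438 + 1229904 = 1230342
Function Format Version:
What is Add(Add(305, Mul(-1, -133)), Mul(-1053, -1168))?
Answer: 1230342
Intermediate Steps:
Add(Add(305, Mul(-1, -133)), Mul(-1053, -1168)) = Add(Add(305, 133), 1229904) = Add(438, 1229904) = 1230342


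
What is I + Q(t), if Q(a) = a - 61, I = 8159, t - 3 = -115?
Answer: 7986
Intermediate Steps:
t = -112 (t = 3 - 115 = -112)
Q(a) = -61 + a
I + Q(t) = 8159 + (-61 - 112) = 8159 - 173 = 7986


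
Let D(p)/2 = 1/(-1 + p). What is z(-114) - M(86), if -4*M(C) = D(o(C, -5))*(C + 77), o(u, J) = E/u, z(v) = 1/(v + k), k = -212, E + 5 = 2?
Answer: -2285023/29014 ≈ -78.756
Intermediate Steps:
E = -3 (E = -5 + 2 = -3)
z(v) = 1/(-212 + v) (z(v) = 1/(v - 212) = 1/(-212 + v))
o(u, J) = -3/u
D(p) = 2/(-1 + p)
M(C) = -(77 + C)/(2*(-1 - 3/C)) (M(C) = -2/(-1 - 3/C)*(C + 77)/4 = -2/(-1 - 3/C)*(77 + C)/4 = -(77 + C)/(2*(-1 - 3/C)))
z(-114) - M(86) = 1/(-212 - 114) - 86*(77 + 86)/(2*(3 + 86)) = 1/(-326) - 86*163/(2*89) = -1/326 - 86*163/(2*89) = -1/326 - 1*7009/89 = -1/326 - 7009/89 = -2285023/29014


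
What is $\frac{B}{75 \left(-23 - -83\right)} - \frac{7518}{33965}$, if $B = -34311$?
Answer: $- \frac{79946941}{10189500} \approx -7.846$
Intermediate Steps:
$\frac{B}{75 \left(-23 - -83\right)} - \frac{7518}{33965} = - \frac{34311}{75 \left(-23 - -83\right)} - \frac{7518}{33965} = - \frac{34311}{75 \left(-23 + 83\right)} - \frac{7518}{33965} = - \frac{34311}{75 \cdot 60} - \frac{7518}{33965} = - \frac{34311}{4500} - \frac{7518}{33965} = \left(-34311\right) \frac{1}{4500} - \frac{7518}{33965} = - \frac{11437}{1500} - \frac{7518}{33965} = - \frac{79946941}{10189500}$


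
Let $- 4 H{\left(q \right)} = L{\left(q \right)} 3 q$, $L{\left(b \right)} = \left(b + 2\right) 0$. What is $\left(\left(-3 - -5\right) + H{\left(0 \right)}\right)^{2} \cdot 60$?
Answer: $240$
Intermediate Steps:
$L{\left(b \right)} = 0$ ($L{\left(b \right)} = \left(2 + b\right) 0 = 0$)
$H{\left(q \right)} = 0$ ($H{\left(q \right)} = - \frac{0 \cdot 3 q}{4} = - \frac{0 q}{4} = \left(- \frac{1}{4}\right) 0 = 0$)
$\left(\left(-3 - -5\right) + H{\left(0 \right)}\right)^{2} \cdot 60 = \left(\left(-3 - -5\right) + 0\right)^{2} \cdot 60 = \left(\left(-3 + 5\right) + 0\right)^{2} \cdot 60 = \left(2 + 0\right)^{2} \cdot 60 = 2^{2} \cdot 60 = 4 \cdot 60 = 240$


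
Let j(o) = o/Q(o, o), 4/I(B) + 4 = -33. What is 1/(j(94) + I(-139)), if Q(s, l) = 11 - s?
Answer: -3071/3810 ≈ -0.80604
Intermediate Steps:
I(B) = -4/37 (I(B) = 4/(-4 - 33) = 4/(-37) = 4*(-1/37) = -4/37)
j(o) = o/(11 - o)
1/(j(94) + I(-139)) = 1/(-1*94/(-11 + 94) - 4/37) = 1/(-1*94/83 - 4/37) = 1/(-1*94*1/83 - 4/37) = 1/(-94/83 - 4/37) = 1/(-3810/3071) = -3071/3810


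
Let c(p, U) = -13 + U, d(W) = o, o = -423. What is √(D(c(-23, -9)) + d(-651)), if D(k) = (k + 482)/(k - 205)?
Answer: 7*I*√446963/227 ≈ 20.616*I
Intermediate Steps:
d(W) = -423
D(k) = (482 + k)/(-205 + k)
√(D(c(-23, -9)) + d(-651)) = √((482 + (-13 - 9))/(-205 + (-13 - 9)) - 423) = √((482 - 22)/(-205 - 22) - 423) = √(460/(-227) - 423) = √(-1/227*460 - 423) = √(-460/227 - 423) = √(-96481/227) = 7*I*√446963/227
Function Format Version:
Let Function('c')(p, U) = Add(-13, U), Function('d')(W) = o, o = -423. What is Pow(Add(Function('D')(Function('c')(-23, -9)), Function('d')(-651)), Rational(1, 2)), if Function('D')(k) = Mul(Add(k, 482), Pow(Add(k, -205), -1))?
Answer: Mul(Rational(7, 227), I, Pow(446963, Rational(1, 2))) ≈ Mul(20.616, I)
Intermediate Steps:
Function('d')(W) = -423
Function('D')(k) = Mul(Pow(Add(-205, k), -1), Add(482, k)) (Function('D')(k) = Mul(Add(482, k), Pow(Add(-205, k), -1)) = Mul(Pow(Add(-205, k), -1), Add(482, k)))
Pow(Add(Function('D')(Function('c')(-23, -9)), Function('d')(-651)), Rational(1, 2)) = Pow(Add(Mul(Pow(Add(-205, Add(-13, -9)), -1), Add(482, Add(-13, -9))), -423), Rational(1, 2)) = Pow(Add(Mul(Pow(Add(-205, -22), -1), Add(482, -22)), -423), Rational(1, 2)) = Pow(Add(Mul(Pow(-227, -1), 460), -423), Rational(1, 2)) = Pow(Add(Mul(Rational(-1, 227), 460), -423), Rational(1, 2)) = Pow(Add(Rational(-460, 227), -423), Rational(1, 2)) = Pow(Rational(-96481, 227), Rational(1, 2)) = Mul(Rational(7, 227), I, Pow(446963, Rational(1, 2)))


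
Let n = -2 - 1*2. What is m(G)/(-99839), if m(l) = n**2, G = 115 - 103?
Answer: -16/99839 ≈ -0.00016026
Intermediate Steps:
n = -4 (n = -2 - 2 = -4)
G = 12
m(l) = 16 (m(l) = (-4)**2 = 16)
m(G)/(-99839) = 16/(-99839) = 16*(-1/99839) = -16/99839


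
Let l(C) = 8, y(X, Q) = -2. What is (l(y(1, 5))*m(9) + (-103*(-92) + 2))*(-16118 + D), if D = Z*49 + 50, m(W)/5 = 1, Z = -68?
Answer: -184649200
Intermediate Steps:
m(W) = 5 (m(W) = 5*1 = 5)
D = -3282 (D = -68*49 + 50 = -3332 + 50 = -3282)
(l(y(1, 5))*m(9) + (-103*(-92) + 2))*(-16118 + D) = (8*5 + (-103*(-92) + 2))*(-16118 - 3282) = (40 + (9476 + 2))*(-19400) = (40 + 9478)*(-19400) = 9518*(-19400) = -184649200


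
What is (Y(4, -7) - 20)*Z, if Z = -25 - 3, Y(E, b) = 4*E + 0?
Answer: 112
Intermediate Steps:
Y(E, b) = 4*E
Z = -28
(Y(4, -7) - 20)*Z = (4*4 - 20)*(-28) = (16 - 20)*(-28) = -4*(-28) = 112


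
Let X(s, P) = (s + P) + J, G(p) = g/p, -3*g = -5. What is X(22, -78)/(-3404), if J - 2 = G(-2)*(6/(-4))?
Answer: 211/13616 ≈ 0.015496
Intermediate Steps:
g = 5/3 (g = -⅓*(-5) = 5/3 ≈ 1.6667)
G(p) = 5/(3*p)
J = 13/4 (J = 2 + ((5/3)/(-2))*(6/(-4)) = 2 + ((5/3)*(-½))*(6*(-¼)) = 2 - ⅚*(-3/2) = 2 + 5/4 = 13/4 ≈ 3.2500)
X(s, P) = 13/4 + P + s (X(s, P) = (s + P) + 13/4 = (P + s) + 13/4 = 13/4 + P + s)
X(22, -78)/(-3404) = (13/4 - 78 + 22)/(-3404) = -211/4*(-1/3404) = 211/13616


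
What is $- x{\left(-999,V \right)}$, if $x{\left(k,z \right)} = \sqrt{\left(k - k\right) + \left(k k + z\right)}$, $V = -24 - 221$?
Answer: $- 2 \sqrt{249439} \approx -998.88$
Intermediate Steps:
$V = -245$ ($V = -24 - 221 = -245$)
$x{\left(k,z \right)} = \sqrt{z + k^{2}}$ ($x{\left(k,z \right)} = \sqrt{0 + \left(k^{2} + z\right)} = \sqrt{0 + \left(z + k^{2}\right)} = \sqrt{z + k^{2}}$)
$- x{\left(-999,V \right)} = - \sqrt{-245 + \left(-999\right)^{2}} = - \sqrt{-245 + 998001} = - \sqrt{997756} = - 2 \sqrt{249439}$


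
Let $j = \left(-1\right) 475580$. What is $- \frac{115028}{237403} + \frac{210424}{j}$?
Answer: $- \frac{608490146}{656419295} \approx -0.92698$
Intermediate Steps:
$j = -475580$
$- \frac{115028}{237403} + \frac{210424}{j} = - \frac{115028}{237403} + \frac{210424}{-475580} = \left(-115028\right) \frac{1}{237403} + 210424 \left(- \frac{1}{475580}\right) = - \frac{115028}{237403} - \frac{52606}{118895} = - \frac{608490146}{656419295}$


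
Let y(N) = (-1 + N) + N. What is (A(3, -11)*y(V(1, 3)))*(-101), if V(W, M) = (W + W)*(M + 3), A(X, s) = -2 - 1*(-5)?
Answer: -6969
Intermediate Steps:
A(X, s) = 3 (A(X, s) = -2 + 5 = 3)
V(W, M) = 2*W*(3 + M) (V(W, M) = (2*W)*(3 + M) = 2*W*(3 + M))
y(N) = -1 + 2*N
(A(3, -11)*y(V(1, 3)))*(-101) = (3*(-1 + 2*(2*1*(3 + 3))))*(-101) = (3*(-1 + 2*(2*1*6)))*(-101) = (3*(-1 + 2*12))*(-101) = (3*(-1 + 24))*(-101) = (3*23)*(-101) = 69*(-101) = -6969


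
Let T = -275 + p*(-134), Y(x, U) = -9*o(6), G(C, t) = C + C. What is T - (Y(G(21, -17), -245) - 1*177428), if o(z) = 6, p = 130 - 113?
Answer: 174929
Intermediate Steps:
p = 17
G(C, t) = 2*C
Y(x, U) = -54 (Y(x, U) = -9*6 = -54)
T = -2553 (T = -275 + 17*(-134) = -275 - 2278 = -2553)
T - (Y(G(21, -17), -245) - 1*177428) = -2553 - (-54 - 1*177428) = -2553 - (-54 - 177428) = -2553 - 1*(-177482) = -2553 + 177482 = 174929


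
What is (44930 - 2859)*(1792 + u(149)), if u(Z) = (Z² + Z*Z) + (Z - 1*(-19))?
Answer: 1950495702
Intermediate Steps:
u(Z) = 19 + Z + 2*Z² (u(Z) = (Z² + Z²) + (Z + 19) = 2*Z² + (19 + Z) = 19 + Z + 2*Z²)
(44930 - 2859)*(1792 + u(149)) = (44930 - 2859)*(1792 + (19 + 149 + 2*149²)) = 42071*(1792 + (19 + 149 + 2*22201)) = 42071*(1792 + (19 + 149 + 44402)) = 42071*(1792 + 44570) = 42071*46362 = 1950495702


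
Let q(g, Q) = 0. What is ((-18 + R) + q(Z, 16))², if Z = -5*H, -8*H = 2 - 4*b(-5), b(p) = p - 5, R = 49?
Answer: 961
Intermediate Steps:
b(p) = -5 + p
H = -21/4 (H = -(2 - 4*(-5 - 5))/8 = -(2 - 4*(-10))/8 = -(2 + 40)/8 = -⅛*42 = -21/4 ≈ -5.2500)
Z = 105/4 (Z = -5*(-21/4) = 105/4 ≈ 26.250)
((-18 + R) + q(Z, 16))² = ((-18 + 49) + 0)² = (31 + 0)² = 31² = 961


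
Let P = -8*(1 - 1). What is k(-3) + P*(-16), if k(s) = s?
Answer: -3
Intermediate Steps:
P = 0 (P = -8*0 = 0)
k(-3) + P*(-16) = -3 + 0*(-16) = -3 + 0 = -3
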